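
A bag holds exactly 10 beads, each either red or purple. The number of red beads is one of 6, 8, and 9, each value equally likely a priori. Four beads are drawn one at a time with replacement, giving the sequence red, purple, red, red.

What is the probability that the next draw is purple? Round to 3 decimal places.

0.238

For each hypothesis, P(data | H) works out to: P(data | r = 6) = (6/10)(4/10)(6/10)(6/10) = 0.0864; P(data | r = 8) = (8/10)(2/10)(8/10)(8/10) = 0.1024; P(data | r = 9) = (9/10)(1/10)(9/10)(9/10) = 0.0729.
Weighting by the prior gives 1/3 · 0.0864 = 0.0288, 1/3 · 0.1024 = 0.034133, 1/3 · 0.0729 = 0.0243; with total 0.087233.
The posterior is then P(r = 6 | data) = 0.33015, P(r = 8 | data) = 0.39129, P(r = 9 | data) = 0.27856.
So P(purple next | data) = Σ P(purple next | H) P(H | data) = (2/5)(0.33015) + (1/5)(0.39129) + (1/10)(0.27856) = 0.23817.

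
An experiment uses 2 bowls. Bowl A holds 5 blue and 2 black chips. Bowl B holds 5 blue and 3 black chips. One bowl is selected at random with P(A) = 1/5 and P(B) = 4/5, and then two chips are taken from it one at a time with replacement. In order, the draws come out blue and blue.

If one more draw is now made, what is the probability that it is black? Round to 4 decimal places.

For each hypothesis, P(data | H) works out to: P(data | bowl A) = (5/7)(5/7) = 25/49; P(data | bowl B) = (5/8)(5/8) = 25/64.
Multiplying each by its prior: 1/5 · 25/49 = 5/49, 4/5 · 25/64 = 5/16; with total 325/784.
Dividing through by the total gives posterior P(bowl A | data) = 16/65, P(bowl B | data) = 49/65.
So P(black next | data) = Σ P(black next | H) P(H | data) = (2/7)(16/65) + (3/8)(49/65) = 257/728.

0.3530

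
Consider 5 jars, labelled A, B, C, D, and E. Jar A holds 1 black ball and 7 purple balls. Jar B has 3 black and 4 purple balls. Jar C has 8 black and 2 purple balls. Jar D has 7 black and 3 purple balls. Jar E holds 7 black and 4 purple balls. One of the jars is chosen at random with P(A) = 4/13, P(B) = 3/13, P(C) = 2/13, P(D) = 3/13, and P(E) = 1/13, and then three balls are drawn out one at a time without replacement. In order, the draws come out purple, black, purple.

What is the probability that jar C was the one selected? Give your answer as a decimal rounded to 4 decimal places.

The likelihood of the observed sequence under each hypothesis: P(data | jar A) = (7/8)(1/7)(6/6) = 0.125; P(data | jar B) = (4/7)(3/6)(3/5) = 0.17143; P(data | jar C) = (2/10)(8/9)(1/8) = 0.022222; P(data | jar D) = (3/10)(7/9)(2/8) = 0.058333; P(data | jar E) = (4/11)(7/10)(3/9) = 0.084848.
The prior-weighted likelihoods are 4/13 · 0.125 = 0.038462, 3/13 · 0.17143 = 0.03956, 2/13 · 0.022222 = 0.0034188, 3/13 · 0.058333 = 0.013462, 1/13 · 0.084848 = 0.0065268; these sum to 0.10143.
So P(jar C | data) = (0.0034188) / (0.10143) = 0.033706.

0.0337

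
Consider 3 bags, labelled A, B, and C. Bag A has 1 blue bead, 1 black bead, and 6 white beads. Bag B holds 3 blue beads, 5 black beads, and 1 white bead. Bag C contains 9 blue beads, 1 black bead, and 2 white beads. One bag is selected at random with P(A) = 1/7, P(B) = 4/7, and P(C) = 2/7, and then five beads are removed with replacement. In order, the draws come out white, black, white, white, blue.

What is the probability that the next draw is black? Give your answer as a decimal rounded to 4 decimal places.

0.1755

Under each hypothesis, the probability of the observed sequence is: P(data | bag A) = (6/8)(1/8)(6/8)(6/8)(1/8) = 0.0065918; P(data | bag B) = (1/9)(5/9)(1/9)(1/9)(3/9) = 0.00025403; P(data | bag C) = (2/12)(1/12)(2/12)(2/12)(9/12) = 0.00028935.
Multiplying each by its prior: 1/7 · 0.0065918 = 0.00094169, 4/7 · 0.00025403 = 0.00014516, 2/7 · 0.00028935 = 8.2672e-05; these sum to 0.0011695.
Normalising, the posterior is P(bag A | data) = 0.80519, P(bag B | data) = 0.12412, P(bag C | data) = 0.070689.
Averaging over the posterior, P(black next | data) = (1/8)(0.80519) + (5/9)(0.12412) + (1/12)(0.070689) = 0.17549.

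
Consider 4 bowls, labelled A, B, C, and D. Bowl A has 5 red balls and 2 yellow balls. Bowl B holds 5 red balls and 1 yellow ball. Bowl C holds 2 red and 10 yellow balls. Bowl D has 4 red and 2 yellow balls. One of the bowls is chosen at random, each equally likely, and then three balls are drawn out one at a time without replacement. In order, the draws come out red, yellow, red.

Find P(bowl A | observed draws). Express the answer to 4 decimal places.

0.3328

For each hypothesis, P(data | H) works out to: P(data | bowl A) = (5/7)(2/6)(4/5) = 0.19048; P(data | bowl B) = (5/6)(1/5)(4/4) = 0.16667; P(data | bowl C) = (2/12)(10/11)(1/10) = 0.015152; P(data | bowl D) = (4/6)(2/5)(3/4) = 0.2.
Weighting by the prior gives 1/4 · 0.19048 = 0.047619, 1/4 · 0.16667 = 0.041667, 1/4 · 0.015152 = 0.0037879, 1/4 · 0.2 = 0.05; these sum to 0.14307.
By Bayes' rule, P(bowl A | data) = (0.047619) / (0.14307) = 0.33283.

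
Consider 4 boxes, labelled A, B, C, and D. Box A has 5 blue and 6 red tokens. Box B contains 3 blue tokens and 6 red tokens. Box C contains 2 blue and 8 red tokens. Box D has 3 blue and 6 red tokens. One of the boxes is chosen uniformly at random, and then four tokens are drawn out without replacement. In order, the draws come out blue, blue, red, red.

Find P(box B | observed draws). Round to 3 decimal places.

The likelihood of the observed sequence under each hypothesis: P(data | box A) = (5/11)(4/10)(6/9)(5/8) = 0.075758; P(data | box B) = (3/9)(2/8)(6/7)(5/6) = 0.059524; P(data | box C) = (2/10)(1/9)(8/8)(7/7) = 0.022222; P(data | box D) = (3/9)(2/8)(6/7)(5/6) = 0.059524.
The prior-weighted likelihoods are 1/4 · 0.075758 = 0.018939, 1/4 · 0.059524 = 0.014881, 1/4 · 0.022222 = 0.0055556, 1/4 · 0.059524 = 0.014881; with total 0.054257.
So P(box B | data) = (0.014881) / (0.054257) = 0.27427.

0.274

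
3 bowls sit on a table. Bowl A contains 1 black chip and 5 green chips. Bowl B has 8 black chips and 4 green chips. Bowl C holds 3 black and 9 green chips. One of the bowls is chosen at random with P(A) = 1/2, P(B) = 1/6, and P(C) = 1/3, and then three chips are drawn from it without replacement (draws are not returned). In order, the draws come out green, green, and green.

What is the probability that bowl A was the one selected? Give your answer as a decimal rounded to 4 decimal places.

Compute the likelihood of the observed sequence for each case: P(data | bowl A) = (5/6)(4/5)(3/4) = 1/2; P(data | bowl B) = (4/12)(3/11)(2/10) = 1/55; P(data | bowl C) = (9/12)(8/11)(7/10) = 21/55.
Weighting by the prior gives 1/2 · 1/2 = 1/4, 1/6 · 1/55 = 1/330, 1/3 · 21/55 = 7/55; summing to 251/660.
By Bayes' rule, P(bowl A | data) = (1/4) / (251/660) = 165/251.

0.6574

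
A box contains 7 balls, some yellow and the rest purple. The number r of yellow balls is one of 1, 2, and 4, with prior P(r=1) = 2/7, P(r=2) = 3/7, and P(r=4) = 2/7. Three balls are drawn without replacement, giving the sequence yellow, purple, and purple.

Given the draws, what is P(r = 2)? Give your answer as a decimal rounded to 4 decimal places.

0.5263

Under each hypothesis, the probability of the observed sequence is: P(data | r = 1) = (1/7)(6/6)(5/5) = 1/7; P(data | r = 2) = (2/7)(5/6)(4/5) = 4/21; P(data | r = 4) = (4/7)(3/6)(2/5) = 4/35.
The prior-weighted likelihoods are 2/7 · 1/7 = 2/49, 3/7 · 4/21 = 4/49, 2/7 · 4/35 = 8/245; with total 38/245.
By Bayes' rule, P(r = 2 | data) = (4/49) / (38/245) = 10/19.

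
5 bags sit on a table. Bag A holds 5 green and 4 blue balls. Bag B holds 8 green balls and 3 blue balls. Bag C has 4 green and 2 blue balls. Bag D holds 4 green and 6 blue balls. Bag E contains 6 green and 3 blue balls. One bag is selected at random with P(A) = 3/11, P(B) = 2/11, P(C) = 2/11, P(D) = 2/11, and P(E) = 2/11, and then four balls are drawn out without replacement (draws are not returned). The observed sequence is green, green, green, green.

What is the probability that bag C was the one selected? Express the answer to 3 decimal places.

Under each hypothesis, the probability of the observed sequence is: P(data | bag A) = (5/9)(4/8)(3/7)(2/6) = 0.039683; P(data | bag B) = (8/11)(7/10)(6/9)(5/8) = 0.21212; P(data | bag C) = (4/6)(3/5)(2/4)(1/3) = 0.066667; P(data | bag D) = (4/10)(3/9)(2/8)(1/7) = 0.0047619; P(data | bag E) = (6/9)(5/8)(4/7)(3/6) = 0.11905.
The prior-weighted likelihoods are 3/11 · 0.039683 = 0.010823, 2/11 · 0.21212 = 0.038567, 2/11 · 0.066667 = 0.012121, 2/11 · 0.0047619 = 0.0008658, 2/11 · 0.11905 = 0.021645; with total 0.084022.
Hence P(bag C | data) = (0.012121) / (0.084022) = 0.14426.

0.144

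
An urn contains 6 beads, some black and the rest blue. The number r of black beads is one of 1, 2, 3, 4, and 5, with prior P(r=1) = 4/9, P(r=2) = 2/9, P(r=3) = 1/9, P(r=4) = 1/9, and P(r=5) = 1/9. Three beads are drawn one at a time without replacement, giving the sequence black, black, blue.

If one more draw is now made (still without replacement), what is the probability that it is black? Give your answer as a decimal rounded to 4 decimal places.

0.5385

Compute the likelihood of the observed sequence for each case: P(data | r = 1) = (1/6)(0/5) = 0; P(data | r = 2) = (2/6)(1/5)(4/4) = 1/15; P(data | r = 3) = (3/6)(2/5)(3/4) = 3/20; P(data | r = 4) = (4/6)(3/5)(2/4) = 1/5; P(data | r = 5) = (5/6)(4/5)(1/4) = 1/6.
Multiplying each by its prior: 4/9 · 0 = 0, 2/9 · 1/15 = 2/135, 1/9 · 3/20 = 1/60, 1/9 · 1/5 = 1/45, 1/9 · 1/6 = 1/54; these sum to 13/180.
Dividing through by the total gives posterior P(r = 1 | data) = 0, P(r = 2 | data) = 8/39, P(r = 3 | data) = 3/13, P(r = 4 | data) = 4/13, P(r = 5 | data) = 10/39.
Averaging over the posterior, P(black next | data) = (0)(8/39) + (1/3)(3/13) + (2/3)(4/13) + (1)(10/39) = 7/13.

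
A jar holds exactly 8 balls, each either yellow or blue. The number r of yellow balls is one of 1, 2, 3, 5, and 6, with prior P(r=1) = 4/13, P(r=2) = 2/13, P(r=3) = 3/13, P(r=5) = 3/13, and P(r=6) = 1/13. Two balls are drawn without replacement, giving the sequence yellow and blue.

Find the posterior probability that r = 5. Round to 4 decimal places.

Compute the likelihood of the observed sequence for each case: P(data | r = 1) = (1/8)(7/7) = 1/8; P(data | r = 2) = (2/8)(6/7) = 3/14; P(data | r = 3) = (3/8)(5/7) = 15/56; P(data | r = 5) = (5/8)(3/7) = 15/56; P(data | r = 6) = (6/8)(2/7) = 3/14.
Weighting by the prior gives 4/13 · 1/8 = 1/26, 2/13 · 3/14 = 3/91, 3/13 · 15/56 = 45/728, 3/13 · 15/56 = 45/728, 1/13 · 3/14 = 3/182; these sum to 11/52.
Hence P(r = 5 | data) = (45/728) / (11/52) = 45/154.

0.2922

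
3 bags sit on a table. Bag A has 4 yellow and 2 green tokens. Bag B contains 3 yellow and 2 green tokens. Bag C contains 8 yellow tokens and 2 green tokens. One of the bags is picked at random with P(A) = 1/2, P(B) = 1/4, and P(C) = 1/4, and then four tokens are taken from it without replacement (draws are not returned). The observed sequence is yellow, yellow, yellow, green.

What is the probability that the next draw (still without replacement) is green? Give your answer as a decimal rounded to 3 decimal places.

0.511

The likelihood of the observed sequence under each hypothesis: P(data | bag A) = (4/6)(3/5)(2/4)(2/3) = 2/15; P(data | bag B) = (3/5)(2/4)(1/3)(2/2) = 1/10; P(data | bag C) = (8/10)(7/9)(6/8)(2/7) = 2/15.
The prior-weighted likelihoods are 1/2 · 2/15 = 1/15, 1/4 · 1/10 = 1/40, 1/4 · 2/15 = 1/30; with total 1/8.
Normalising, the posterior is P(bag A | data) = 8/15, P(bag B | data) = 1/5, P(bag C | data) = 4/15.
So P(green next | data) = Σ P(green next | H) P(H | data) = (1/2)(8/15) + (1)(1/5) + (1/6)(4/15) = 23/45.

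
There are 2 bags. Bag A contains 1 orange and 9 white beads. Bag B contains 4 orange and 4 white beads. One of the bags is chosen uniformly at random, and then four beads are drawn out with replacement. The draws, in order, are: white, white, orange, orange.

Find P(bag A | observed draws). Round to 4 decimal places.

0.1147

Under each hypothesis, the probability of the observed sequence is: P(data | bag A) = (9/10)(9/10)(1/10)(1/10) = 0.0081; P(data | bag B) = (4/8)(4/8)(4/8)(4/8) = 0.0625.
The prior-weighted likelihoods are 1/2 · 0.0081 = 0.00405, 1/2 · 0.0625 = 0.03125; with total 0.0353.
Hence P(bag A | data) = (0.00405) / (0.0353) = 0.11473.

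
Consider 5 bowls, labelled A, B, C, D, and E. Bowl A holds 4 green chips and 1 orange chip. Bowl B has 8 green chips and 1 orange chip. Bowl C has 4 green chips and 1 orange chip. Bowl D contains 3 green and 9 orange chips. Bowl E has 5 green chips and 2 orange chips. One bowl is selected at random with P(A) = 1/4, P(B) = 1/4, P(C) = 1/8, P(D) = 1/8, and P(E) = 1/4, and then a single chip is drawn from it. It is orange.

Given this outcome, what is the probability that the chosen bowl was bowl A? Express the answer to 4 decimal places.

0.1866

Compute the likelihood of this draw for each case: P(data | bowl A) = (1/5) = 0.2; P(data | bowl B) = (1/9) = 0.11111; P(data | bowl C) = (1/5) = 0.2; P(data | bowl D) = (9/12) = 0.75; P(data | bowl E) = (2/7) = 0.28571.
The prior-weighted likelihoods are 1/4 · 0.2 = 0.05, 1/4 · 0.11111 = 0.027778, 1/8 · 0.2 = 0.025, 1/8 · 0.75 = 0.09375, 1/4 · 0.28571 = 0.071429; these sum to 0.26796.
By Bayes' rule, P(bowl A | data) = (0.05) / (0.26796) = 0.1866.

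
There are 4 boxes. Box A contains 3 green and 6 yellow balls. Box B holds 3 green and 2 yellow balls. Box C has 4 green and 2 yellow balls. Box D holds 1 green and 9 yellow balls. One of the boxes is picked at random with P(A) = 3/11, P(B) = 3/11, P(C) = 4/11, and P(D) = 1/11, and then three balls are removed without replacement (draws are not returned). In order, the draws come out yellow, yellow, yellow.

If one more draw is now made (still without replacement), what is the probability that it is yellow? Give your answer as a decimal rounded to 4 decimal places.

Compute the likelihood of the observed sequence for each case: P(data | box A) = (6/9)(5/8)(4/7) = 5/21; P(data | box B) = (2/5)(1/4)(0/3) = 0; P(data | box C) = (2/6)(1/5)(0/4) = 0; P(data | box D) = (9/10)(8/9)(7/8) = 7/10.
Multiplying each by its prior: 3/11 · 5/21 = 5/77, 3/11 · 0 = 0, 4/11 · 0 = 0, 1/11 · 7/10 = 7/110; summing to 9/70.
Normalising, the posterior is P(box A | data) = 50/99, P(box B | data) = 0, P(box C | data) = 0, P(box D | data) = 49/99.
The predictive probability is P(yellow next | data) = (1/2)(50/99) + (6/7)(49/99) = 67/99.

0.6768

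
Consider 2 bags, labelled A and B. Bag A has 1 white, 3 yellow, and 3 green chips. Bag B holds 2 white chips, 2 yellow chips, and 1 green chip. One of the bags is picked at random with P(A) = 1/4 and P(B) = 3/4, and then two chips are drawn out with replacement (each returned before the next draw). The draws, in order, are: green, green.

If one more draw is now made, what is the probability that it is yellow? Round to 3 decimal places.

Compute the likelihood of the observed sequence for each case: P(data | bag A) = (3/7)(3/7) = 0.18367; P(data | bag B) = (1/5)(1/5) = 0.04.
Weighting by the prior gives 1/4 · 0.18367 = 0.045918, 3/4 · 0.04 = 0.03; these sum to 0.075918.
The posterior is then P(bag A | data) = 0.60484, P(bag B | data) = 0.39516.
Averaging over the posterior, P(yellow next | data) = (3/7)(0.60484) + (2/5)(0.39516) = 0.41728.

0.417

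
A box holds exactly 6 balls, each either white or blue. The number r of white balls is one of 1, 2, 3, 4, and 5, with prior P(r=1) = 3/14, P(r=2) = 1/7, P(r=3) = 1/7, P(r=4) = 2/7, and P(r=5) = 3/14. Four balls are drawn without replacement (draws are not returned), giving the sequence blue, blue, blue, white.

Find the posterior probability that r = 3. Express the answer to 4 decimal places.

For each hypothesis, P(data | H) works out to: P(data | r = 1) = (5/6)(4/5)(3/4)(1/3) = 1/6; P(data | r = 2) = (4/6)(3/5)(2/4)(2/3) = 2/15; P(data | r = 3) = (3/6)(2/5)(1/4)(3/3) = 1/20; P(data | r = 4) = (2/6)(1/5)(0/4) = 0; P(data | r = 5) = (1/6)(0/5) = 0.
Weighting by the prior gives 3/14 · 1/6 = 1/28, 1/7 · 2/15 = 2/105, 1/7 · 1/20 = 1/140, 2/7 · 0 = 0, 3/14 · 0 = 0; with total 13/210.
By Bayes' rule, P(r = 3 | data) = (1/140) / (13/210) = 3/26.

0.1154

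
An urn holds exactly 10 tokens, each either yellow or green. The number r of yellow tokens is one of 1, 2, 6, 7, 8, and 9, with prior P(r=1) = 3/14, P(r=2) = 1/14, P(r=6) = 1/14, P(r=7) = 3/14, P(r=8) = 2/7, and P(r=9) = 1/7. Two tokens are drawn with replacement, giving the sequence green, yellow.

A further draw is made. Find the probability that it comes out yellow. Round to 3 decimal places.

Compute the likelihood of the observed sequence for each case: P(data | r = 1) = (9/10)(1/10) = 0.09; P(data | r = 2) = (8/10)(2/10) = 0.16; P(data | r = 6) = (4/10)(6/10) = 0.24; P(data | r = 7) = (3/10)(7/10) = 0.21; P(data | r = 8) = (2/10)(8/10) = 0.16; P(data | r = 9) = (1/10)(9/10) = 0.09.
The prior-weighted likelihoods are 3/14 · 0.09 = 0.019286, 1/14 · 0.16 = 0.011429, 1/14 · 0.24 = 0.017143, 3/14 · 0.21 = 0.045, 2/7 · 0.16 = 0.045714, 1/7 · 0.09 = 0.012857; with total 0.15143.
Normalising, the posterior is P(r = 1 | data) = 0.12736, P(r = 2 | data) = 0.075472, P(r = 6 | data) = 0.11321, P(r = 7 | data) = 0.29717, P(r = 8 | data) = 0.30189, P(r = 9 | data) = 0.084906.
The predictive probability is P(yellow next | data) = (1/10)(0.12736) + (1/5)(0.075472) + (3/5)(0.11321) + (7/10)(0.29717) + (4/5)(0.30189) + (9/10)(0.084906) = 0.6217.

0.622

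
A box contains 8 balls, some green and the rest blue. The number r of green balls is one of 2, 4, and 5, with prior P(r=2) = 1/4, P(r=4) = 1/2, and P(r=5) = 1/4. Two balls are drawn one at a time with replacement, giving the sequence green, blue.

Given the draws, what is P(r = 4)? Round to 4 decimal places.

0.5424

Compute the likelihood of the observed sequence for each case: P(data | r = 2) = (2/8)(6/8) = 3/16; P(data | r = 4) = (4/8)(4/8) = 1/4; P(data | r = 5) = (5/8)(3/8) = 15/64.
Multiplying each by its prior: 1/4 · 3/16 = 3/64, 1/2 · 1/4 = 1/8, 1/4 · 15/64 = 15/256; these sum to 59/256.
So P(r = 4 | data) = (1/8) / (59/256) = 32/59.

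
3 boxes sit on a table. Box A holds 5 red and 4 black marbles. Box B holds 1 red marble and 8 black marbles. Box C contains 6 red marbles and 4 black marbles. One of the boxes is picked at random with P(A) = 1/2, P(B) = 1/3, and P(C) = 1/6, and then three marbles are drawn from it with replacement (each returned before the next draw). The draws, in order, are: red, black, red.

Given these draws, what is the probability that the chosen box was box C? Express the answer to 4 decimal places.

Compute the likelihood of the observed sequence for each case: P(data | box A) = (5/9)(4/9)(5/9) = 0.13717; P(data | box B) = (1/9)(8/9)(1/9) = 0.010974; P(data | box C) = (6/10)(4/10)(6/10) = 0.144.
The prior-weighted likelihoods are 1/2 · 0.13717 = 0.068587, 1/3 · 0.010974 = 0.003658, 1/6 · 0.144 = 0.024; with total 0.096245.
Therefore the posterior P(box C | data) = (0.024) / (0.096245) = 0.24936.

0.2494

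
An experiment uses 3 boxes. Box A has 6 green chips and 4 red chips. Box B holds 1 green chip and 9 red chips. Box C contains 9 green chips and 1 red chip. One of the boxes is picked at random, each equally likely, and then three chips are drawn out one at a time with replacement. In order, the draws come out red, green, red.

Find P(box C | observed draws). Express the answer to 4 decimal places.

0.0484

Compute the likelihood of the observed sequence for each case: P(data | box A) = (4/10)(6/10)(4/10) = 12/125; P(data | box B) = (9/10)(1/10)(9/10) = 81/1000; P(data | box C) = (1/10)(9/10)(1/10) = 9/1000.
Weighting by the prior gives 1/3 · 12/125 = 4/125, 1/3 · 81/1000 = 27/1000, 1/3 · 9/1000 = 3/1000; with total 31/500.
By Bayes' rule, P(box C | data) = (3/1000) / (31/500) = 3/62.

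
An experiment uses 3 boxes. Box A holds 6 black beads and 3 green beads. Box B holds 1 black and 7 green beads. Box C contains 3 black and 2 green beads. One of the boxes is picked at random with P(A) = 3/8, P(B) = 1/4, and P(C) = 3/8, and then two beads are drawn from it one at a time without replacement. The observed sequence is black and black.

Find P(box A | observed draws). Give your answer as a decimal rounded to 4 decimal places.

0.5814

For each hypothesis, P(data | H) works out to: P(data | box A) = (6/9)(5/8) = 5/12; P(data | box B) = (1/8)(0/7) = 0; P(data | box C) = (3/5)(2/4) = 3/10.
Weighting by the prior gives 3/8 · 5/12 = 5/32, 1/4 · 0 = 0, 3/8 · 3/10 = 9/80; summing to 43/160.
Hence P(box A | data) = (5/32) / (43/160) = 25/43.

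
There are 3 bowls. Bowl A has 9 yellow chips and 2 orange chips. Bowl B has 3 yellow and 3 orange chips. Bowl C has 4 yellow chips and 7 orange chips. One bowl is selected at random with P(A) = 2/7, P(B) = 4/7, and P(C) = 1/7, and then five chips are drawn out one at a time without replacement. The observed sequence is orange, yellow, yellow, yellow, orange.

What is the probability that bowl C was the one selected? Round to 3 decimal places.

Compute the likelihood of the observed sequence for each case: P(data | bowl A) = (2/11)(9/10)(8/9)(7/8)(1/7) = 1/55; P(data | bowl B) = (3/6)(3/5)(2/4)(1/3)(2/2) = 1/20; P(data | bowl C) = (7/11)(4/10)(3/9)(2/8)(6/7) = 1/55.
The prior-weighted likelihoods are 2/7 · 1/55 = 2/385, 4/7 · 1/20 = 1/35, 1/7 · 1/55 = 1/385; summing to 2/55.
So P(bowl C | data) = (1/385) / (2/55) = 1/14.

0.071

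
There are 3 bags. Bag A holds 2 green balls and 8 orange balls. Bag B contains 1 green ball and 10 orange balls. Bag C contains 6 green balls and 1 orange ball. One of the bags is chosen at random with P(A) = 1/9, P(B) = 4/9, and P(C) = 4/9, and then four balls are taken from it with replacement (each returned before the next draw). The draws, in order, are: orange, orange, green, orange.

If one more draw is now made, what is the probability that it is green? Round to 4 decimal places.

0.1397

Compute the likelihood of the observed sequence for each case: P(data | bag A) = (8/10)(8/10)(2/10)(8/10) = 0.1024; P(data | bag B) = (10/11)(10/11)(1/11)(10/11) = 0.068301; P(data | bag C) = (1/7)(1/7)(6/7)(1/7) = 0.002499.
The prior-weighted likelihoods are 1/9 · 0.1024 = 0.011378, 4/9 · 0.068301 = 0.030356, 4/9 · 0.002499 = 0.0011106; with total 0.042845.
Dividing through by the total gives posterior P(bag A | data) = 0.26556, P(bag B | data) = 0.70852, P(bag C | data) = 0.025923.
Averaging over the posterior, P(green next | data) = (1/5)(0.26556) + (1/11)(0.70852) + (6/7)(0.025923) = 0.13974.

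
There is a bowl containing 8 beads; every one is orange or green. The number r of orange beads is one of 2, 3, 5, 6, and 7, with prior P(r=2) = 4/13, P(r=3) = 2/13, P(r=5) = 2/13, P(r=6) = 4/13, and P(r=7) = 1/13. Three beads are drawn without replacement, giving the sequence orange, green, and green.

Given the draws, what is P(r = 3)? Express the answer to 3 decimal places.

0.256

Compute the likelihood of the observed sequence for each case: P(data | r = 2) = (2/8)(6/7)(5/6) = 5/28; P(data | r = 3) = (3/8)(5/7)(4/6) = 5/28; P(data | r = 5) = (5/8)(3/7)(2/6) = 5/56; P(data | r = 6) = (6/8)(2/7)(1/6) = 1/28; P(data | r = 7) = (7/8)(1/7)(0/6) = 0.
The prior-weighted likelihoods are 4/13 · 5/28 = 5/91, 2/13 · 5/28 = 5/182, 2/13 · 5/56 = 5/364, 4/13 · 1/28 = 1/91, 1/13 · 0 = 0; with total 3/28.
Therefore the posterior P(r = 3 | data) = (5/182) / (3/28) = 10/39.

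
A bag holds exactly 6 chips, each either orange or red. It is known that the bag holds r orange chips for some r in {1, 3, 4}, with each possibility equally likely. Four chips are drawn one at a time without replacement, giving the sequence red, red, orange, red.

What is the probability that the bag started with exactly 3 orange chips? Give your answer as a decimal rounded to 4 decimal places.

Compute the likelihood of the observed sequence for each case: P(data | r = 1) = (5/6)(4/5)(1/4)(3/3) = 1/6; P(data | r = 3) = (3/6)(2/5)(3/4)(1/3) = 1/20; P(data | r = 4) = (2/6)(1/5)(4/4)(0/3) = 0.
The prior-weighted likelihoods are 1/3 · 1/6 = 1/18, 1/3 · 1/20 = 1/60, 1/3 · 0 = 0; with total 13/180.
Therefore the posterior P(r = 3 | data) = (1/60) / (13/180) = 3/13.

0.2308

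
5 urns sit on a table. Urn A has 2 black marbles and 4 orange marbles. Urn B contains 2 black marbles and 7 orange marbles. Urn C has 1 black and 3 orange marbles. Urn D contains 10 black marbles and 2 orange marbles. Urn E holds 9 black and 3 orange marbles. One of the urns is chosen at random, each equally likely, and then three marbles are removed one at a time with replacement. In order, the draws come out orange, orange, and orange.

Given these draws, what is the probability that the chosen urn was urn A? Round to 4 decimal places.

0.2451

Under each hypothesis, the probability of the observed sequence is: P(data | urn A) = (4/6)(4/6)(4/6) = 0.2963; P(data | urn B) = (7/9)(7/9)(7/9) = 0.47051; P(data | urn C) = (3/4)(3/4)(3/4) = 0.42188; P(data | urn D) = (2/12)(2/12)(2/12) = 0.0046296; P(data | urn E) = (3/12)(3/12)(3/12) = 0.015625.
Multiplying each by its prior: 1/5 · 0.2963 = 0.059259, 1/5 · 0.47051 = 0.094102, 1/5 · 0.42188 = 0.084375, 1/5 · 0.0046296 = 0.00092593, 1/5 · 0.015625 = 0.003125; with total 0.24179.
Hence P(urn A | data) = (0.059259) / (0.24179) = 0.24509.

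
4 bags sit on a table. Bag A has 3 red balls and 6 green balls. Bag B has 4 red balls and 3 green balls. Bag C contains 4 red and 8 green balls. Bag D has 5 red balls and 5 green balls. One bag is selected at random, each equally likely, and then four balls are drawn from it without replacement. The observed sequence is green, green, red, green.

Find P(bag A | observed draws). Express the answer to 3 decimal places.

Under each hypothesis, the probability of the observed sequence is: P(data | bag A) = (6/9)(5/8)(3/7)(4/6) = 0.11905; P(data | bag B) = (3/7)(2/6)(4/5)(1/4) = 0.028571; P(data | bag C) = (8/12)(7/11)(4/10)(6/9) = 0.11313; P(data | bag D) = (5/10)(4/9)(5/8)(3/7) = 0.059524.
Weighting by the prior gives 1/4 · 0.11905 = 0.029762, 1/4 · 0.028571 = 0.0071429, 1/4 · 0.11313 = 0.028283, 1/4 · 0.059524 = 0.014881; these sum to 0.080069.
Therefore the posterior P(bag A | data) = (0.029762) / (0.080069) = 0.37171.

0.372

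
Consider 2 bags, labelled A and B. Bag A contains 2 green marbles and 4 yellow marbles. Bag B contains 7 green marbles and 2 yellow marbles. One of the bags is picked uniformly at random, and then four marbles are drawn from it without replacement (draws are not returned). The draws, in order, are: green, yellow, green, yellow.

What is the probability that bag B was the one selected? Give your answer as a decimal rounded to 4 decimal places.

Compute the likelihood of the observed sequence for each case: P(data | bag A) = (2/6)(4/5)(1/4)(3/3) = 1/15; P(data | bag B) = (7/9)(2/8)(6/7)(1/6) = 1/36.
Multiplying each by its prior: 1/2 · 1/15 = 1/30, 1/2 · 1/36 = 1/72; with total 17/360.
Hence P(bag B | data) = (1/72) / (17/360) = 5/17.

0.2941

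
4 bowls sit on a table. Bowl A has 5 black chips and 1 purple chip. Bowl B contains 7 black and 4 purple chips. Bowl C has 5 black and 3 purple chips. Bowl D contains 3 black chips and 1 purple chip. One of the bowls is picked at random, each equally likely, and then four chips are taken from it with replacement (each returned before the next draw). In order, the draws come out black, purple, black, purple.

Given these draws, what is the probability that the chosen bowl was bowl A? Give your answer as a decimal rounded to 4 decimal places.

0.1184

Under each hypothesis, the probability of the observed sequence is: P(data | bowl A) = (5/6)(1/6)(5/6)(1/6) = 0.01929; P(data | bowl B) = (7/11)(4/11)(7/11)(4/11) = 0.053548; P(data | bowl C) = (5/8)(3/8)(5/8)(3/8) = 0.054932; P(data | bowl D) = (3/4)(1/4)(3/4)(1/4) = 0.035156.
Multiplying each by its prior: 1/4 · 0.01929 = 0.0048225, 1/4 · 0.053548 = 0.013387, 1/4 · 0.054932 = 0.013733, 1/4 · 0.035156 = 0.0087891; summing to 0.040732.
Hence P(bowl A | data) = (0.0048225) / (0.040732) = 0.1184.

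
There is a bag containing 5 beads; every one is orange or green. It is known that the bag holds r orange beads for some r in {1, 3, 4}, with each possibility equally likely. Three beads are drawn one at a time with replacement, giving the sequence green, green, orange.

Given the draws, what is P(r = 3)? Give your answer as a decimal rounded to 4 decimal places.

For each hypothesis, P(data | H) works out to: P(data | r = 1) = (4/5)(4/5)(1/5) = 16/125; P(data | r = 3) = (2/5)(2/5)(3/5) = 12/125; P(data | r = 4) = (1/5)(1/5)(4/5) = 4/125.
Weighting by the prior gives 1/3 · 16/125 = 16/375, 1/3 · 12/125 = 4/125, 1/3 · 4/125 = 4/375; these sum to 32/375.
Hence P(r = 3 | data) = (4/125) / (32/375) = 3/8.

0.3750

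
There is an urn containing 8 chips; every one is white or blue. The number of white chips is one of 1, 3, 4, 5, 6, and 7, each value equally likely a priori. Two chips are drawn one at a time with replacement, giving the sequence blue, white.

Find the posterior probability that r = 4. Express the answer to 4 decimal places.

For each hypothesis, P(data | H) works out to: P(data | r = 1) = (7/8)(1/8) = 7/64; P(data | r = 3) = (5/8)(3/8) = 15/64; P(data | r = 4) = (4/8)(4/8) = 1/4; P(data | r = 5) = (3/8)(5/8) = 15/64; P(data | r = 6) = (2/8)(6/8) = 3/16; P(data | r = 7) = (1/8)(7/8) = 7/64.
Multiplying each by its prior: 1/6 · 7/64 = 7/384, 1/6 · 15/64 = 5/128, 1/6 · 1/4 = 1/24, 1/6 · 15/64 = 5/128, 1/6 · 3/16 = 1/32, 1/6 · 7/64 = 7/384; with total 3/16.
So P(r = 4 | data) = (1/24) / (3/16) = 2/9.

0.2222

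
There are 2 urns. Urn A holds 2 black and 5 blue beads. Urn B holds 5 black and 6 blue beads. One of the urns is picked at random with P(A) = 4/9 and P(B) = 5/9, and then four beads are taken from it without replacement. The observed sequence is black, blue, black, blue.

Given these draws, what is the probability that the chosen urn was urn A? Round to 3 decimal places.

For each hypothesis, P(data | H) works out to: P(data | urn A) = (2/7)(5/6)(1/5)(4/4) = 0.047619; P(data | urn B) = (5/11)(6/10)(4/9)(5/8) = 0.075758.
The prior-weighted likelihoods are 4/9 · 0.047619 = 0.021164, 5/9 · 0.075758 = 0.042088; summing to 0.063252.
Therefore the posterior P(urn A | data) = (0.021164) / (0.063252) = 0.3346.

0.335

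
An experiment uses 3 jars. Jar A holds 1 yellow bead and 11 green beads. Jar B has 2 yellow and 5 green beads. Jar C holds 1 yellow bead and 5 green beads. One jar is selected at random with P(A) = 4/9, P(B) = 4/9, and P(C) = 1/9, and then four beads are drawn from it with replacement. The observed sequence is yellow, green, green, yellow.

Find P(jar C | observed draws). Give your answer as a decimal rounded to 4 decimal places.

The likelihood of the observed sequence under each hypothesis: P(data | jar A) = (1/12)(11/12)(11/12)(1/12) = 0.0058353; P(data | jar B) = (2/7)(5/7)(5/7)(2/7) = 0.041649; P(data | jar C) = (1/6)(5/6)(5/6)(1/6) = 0.01929.
Multiplying each by its prior: 4/9 · 0.0058353 = 0.0025934, 4/9 · 0.041649 = 0.018511, 1/9 · 0.01929 = 0.0021433; with total 0.023248.
Hence P(jar C | data) = (0.0021433) / (0.023248) = 0.092196.

0.0922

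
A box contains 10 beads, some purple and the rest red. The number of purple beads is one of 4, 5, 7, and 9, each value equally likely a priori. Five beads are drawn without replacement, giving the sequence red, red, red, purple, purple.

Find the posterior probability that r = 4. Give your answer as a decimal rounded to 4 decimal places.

The likelihood of the observed sequence under each hypothesis: P(data | r = 4) = (6/10)(5/9)(4/8)(4/7)(3/6) = 0.047619; P(data | r = 5) = (5/10)(4/9)(3/8)(5/7)(4/6) = 0.039683; P(data | r = 7) = (3/10)(2/9)(1/8)(7/7)(6/6) = 0.0083333; P(data | r = 9) = (1/10)(0/9) = 0.
The prior-weighted likelihoods are 1/4 · 0.047619 = 0.011905, 1/4 · 0.039683 = 0.0099206, 1/4 · 0.0083333 = 0.0020833, 1/4 · 0 = 0; summing to 0.023909.
Hence P(r = 4 | data) = (0.011905) / (0.023909) = 0.49793.

0.4979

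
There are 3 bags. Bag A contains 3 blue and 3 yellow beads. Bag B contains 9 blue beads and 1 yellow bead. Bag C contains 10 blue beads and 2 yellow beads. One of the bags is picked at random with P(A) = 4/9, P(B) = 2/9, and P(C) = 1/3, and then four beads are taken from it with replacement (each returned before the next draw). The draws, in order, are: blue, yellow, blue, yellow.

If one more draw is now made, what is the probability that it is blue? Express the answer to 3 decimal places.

0.580

The likelihood of the observed sequence under each hypothesis: P(data | bag A) = (3/6)(3/6)(3/6)(3/6) = 0.0625; P(data | bag B) = (9/10)(1/10)(9/10)(1/10) = 0.0081; P(data | bag C) = (10/12)(2/12)(10/12)(2/12) = 0.01929.
Weighting by the prior gives 4/9 · 0.0625 = 0.027778, 2/9 · 0.0081 = 0.0018, 1/3 · 0.01929 = 0.00643; these sum to 0.036008.
Normalising, the posterior is P(bag A | data) = 0.77144, P(bag B | data) = 0.049989, P(bag C | data) = 0.17857.
Averaging over the posterior, P(blue next | data) = (1/2)(0.77144) + (9/10)(0.049989) + (5/6)(0.17857) = 0.57952.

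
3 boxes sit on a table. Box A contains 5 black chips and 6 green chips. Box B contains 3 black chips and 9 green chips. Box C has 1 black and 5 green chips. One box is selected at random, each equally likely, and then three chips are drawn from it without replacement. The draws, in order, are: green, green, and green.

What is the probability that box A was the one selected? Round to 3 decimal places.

For each hypothesis, P(data | H) works out to: P(data | box A) = (6/11)(5/10)(4/9) = 4/33; P(data | box B) = (9/12)(8/11)(7/10) = 21/55; P(data | box C) = (5/6)(4/5)(3/4) = 1/2.
The prior-weighted likelihoods are 1/3 · 4/33 = 4/99, 1/3 · 21/55 = 7/55, 1/3 · 1/2 = 1/6; with total 331/990.
So P(box A | data) = (4/99) / (331/990) = 40/331.

0.121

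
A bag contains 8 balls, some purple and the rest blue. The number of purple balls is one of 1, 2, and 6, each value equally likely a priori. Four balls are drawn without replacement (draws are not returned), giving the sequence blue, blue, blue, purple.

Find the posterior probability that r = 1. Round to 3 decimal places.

0.467

For each hypothesis, P(data | H) works out to: P(data | r = 1) = (7/8)(6/7)(5/6)(1/5) = 1/8; P(data | r = 2) = (6/8)(5/7)(4/6)(2/5) = 1/7; P(data | r = 6) = (2/8)(1/7)(0/6) = 0.
Weighting by the prior gives 1/3 · 1/8 = 1/24, 1/3 · 1/7 = 1/21, 1/3 · 0 = 0; with total 5/56.
So P(r = 1 | data) = (1/24) / (5/56) = 7/15.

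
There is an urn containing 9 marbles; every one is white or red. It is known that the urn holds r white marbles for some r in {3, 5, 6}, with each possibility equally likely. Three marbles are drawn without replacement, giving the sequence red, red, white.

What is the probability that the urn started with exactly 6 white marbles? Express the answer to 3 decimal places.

0.194

For each hypothesis, P(data | H) works out to: P(data | r = 3) = (6/9)(5/8)(3/7) = 5/28; P(data | r = 5) = (4/9)(3/8)(5/7) = 5/42; P(data | r = 6) = (3/9)(2/8)(6/7) = 1/14.
The prior-weighted likelihoods are 1/3 · 5/28 = 5/84, 1/3 · 5/42 = 5/126, 1/3 · 1/14 = 1/42; these sum to 31/252.
So P(r = 6 | data) = (1/42) / (31/252) = 6/31.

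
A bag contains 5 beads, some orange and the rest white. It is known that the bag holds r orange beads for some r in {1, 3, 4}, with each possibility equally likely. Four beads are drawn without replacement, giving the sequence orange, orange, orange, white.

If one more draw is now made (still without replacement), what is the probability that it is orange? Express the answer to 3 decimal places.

0.667

For each hypothesis, P(data | H) works out to: P(data | r = 1) = (1/5)(0/4) = 0; P(data | r = 3) = (3/5)(2/4)(1/3)(2/2) = 1/10; P(data | r = 4) = (4/5)(3/4)(2/3)(1/2) = 1/5.
The prior-weighted likelihoods are 1/3 · 0 = 0, 1/3 · 1/10 = 1/30, 1/3 · 1/5 = 1/15; these sum to 1/10.
Normalising, the posterior is P(r = 1 | data) = 0, P(r = 3 | data) = 1/3, P(r = 4 | data) = 2/3.
So P(orange next | data) = Σ P(orange next | H) P(H | data) = (0)(1/3) + (1)(2/3) = 2/3.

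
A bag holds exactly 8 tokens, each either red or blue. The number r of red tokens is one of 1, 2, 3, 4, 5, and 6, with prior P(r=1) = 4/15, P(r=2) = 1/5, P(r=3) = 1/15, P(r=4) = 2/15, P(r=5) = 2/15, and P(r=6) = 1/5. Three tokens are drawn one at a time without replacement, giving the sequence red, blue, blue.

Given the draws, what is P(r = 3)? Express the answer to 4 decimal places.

Under each hypothesis, the probability of the observed sequence is: P(data | r = 1) = (1/8)(7/7)(6/6) = 1/8; P(data | r = 2) = (2/8)(6/7)(5/6) = 5/28; P(data | r = 3) = (3/8)(5/7)(4/6) = 5/28; P(data | r = 4) = (4/8)(4/7)(3/6) = 1/7; P(data | r = 5) = (5/8)(3/7)(2/6) = 5/56; P(data | r = 6) = (6/8)(2/7)(1/6) = 1/28.
The prior-weighted likelihoods are 4/15 · 1/8 = 1/30, 1/5 · 5/28 = 1/28, 1/15 · 5/28 = 1/84, 2/15 · 1/7 = 2/105, 2/15 · 5/56 = 1/84, 1/5 · 1/28 = 1/140; summing to 5/42.
So P(r = 3 | data) = (1/84) / (5/42) = 1/10.

0.1000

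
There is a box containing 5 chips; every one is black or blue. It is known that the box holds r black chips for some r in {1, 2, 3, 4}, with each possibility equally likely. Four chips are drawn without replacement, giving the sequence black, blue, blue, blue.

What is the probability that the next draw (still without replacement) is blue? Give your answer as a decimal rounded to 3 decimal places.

Compute the likelihood of the observed sequence for each case: P(data | r = 1) = (1/5)(4/4)(3/3)(2/2) = 1/5; P(data | r = 2) = (2/5)(3/4)(2/3)(1/2) = 1/10; P(data | r = 3) = (3/5)(2/4)(1/3)(0/2) = 0; P(data | r = 4) = (4/5)(1/4)(0/3) = 0.
The prior-weighted likelihoods are 1/4 · 1/5 = 1/20, 1/4 · 1/10 = 1/40, 1/4 · 0 = 0, 1/4 · 0 = 0; these sum to 3/40.
Dividing through by the total gives posterior P(r = 1 | data) = 2/3, P(r = 2 | data) = 1/3, P(r = 3 | data) = 0, P(r = 4 | data) = 0.
So P(blue next | data) = Σ P(blue next | H) P(H | data) = (1)(2/3) + (0)(1/3) = 2/3.

0.667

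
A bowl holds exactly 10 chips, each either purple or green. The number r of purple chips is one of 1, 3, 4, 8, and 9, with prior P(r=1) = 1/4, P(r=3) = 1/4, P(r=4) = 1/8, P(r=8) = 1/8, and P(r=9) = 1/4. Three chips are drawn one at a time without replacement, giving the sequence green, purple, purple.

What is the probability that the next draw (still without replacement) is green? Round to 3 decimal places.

0.338

For each hypothesis, P(data | H) works out to: P(data | r = 1) = (9/10)(1/9)(0/8) = 0; P(data | r = 3) = (7/10)(3/9)(2/8) = 0.058333; P(data | r = 4) = (6/10)(4/9)(3/8) = 0.1; P(data | r = 8) = (2/10)(8/9)(7/8) = 0.15556; P(data | r = 9) = (1/10)(9/9)(8/8) = 0.1.
Weighting by the prior gives 1/4 · 0 = 0, 1/4 · 0.058333 = 0.014583, 1/8 · 0.1 = 0.0125, 1/8 · 0.15556 = 0.019444, 1/4 · 0.1 = 0.025; with total 0.071528.
The posterior is then P(r = 1 | data) = 0, P(r = 3 | data) = 0.20388, P(r = 4 | data) = 0.17476, P(r = 8 | data) = 0.27184, P(r = 9 | data) = 0.34951.
So P(green next | data) = Σ P(green next | H) P(H | data) = (6/7)(0.20388) + (5/7)(0.17476) + (1/7)(0.27184) + (0)(0.34951) = 0.33842.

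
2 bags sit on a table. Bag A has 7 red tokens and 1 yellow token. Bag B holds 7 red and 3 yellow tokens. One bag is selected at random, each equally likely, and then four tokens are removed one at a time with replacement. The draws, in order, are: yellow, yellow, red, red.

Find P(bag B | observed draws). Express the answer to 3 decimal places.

0.787

Under each hypothesis, the probability of the observed sequence is: P(data | bag A) = (1/8)(1/8)(7/8)(7/8) = 0.011963; P(data | bag B) = (3/10)(3/10)(7/10)(7/10) = 0.0441.
Multiplying each by its prior: 1/2 · 0.011963 = 0.0059814, 1/2 · 0.0441 = 0.02205; these sum to 0.028031.
Hence P(bag B | data) = (0.02205) / (0.028031) = 0.78662.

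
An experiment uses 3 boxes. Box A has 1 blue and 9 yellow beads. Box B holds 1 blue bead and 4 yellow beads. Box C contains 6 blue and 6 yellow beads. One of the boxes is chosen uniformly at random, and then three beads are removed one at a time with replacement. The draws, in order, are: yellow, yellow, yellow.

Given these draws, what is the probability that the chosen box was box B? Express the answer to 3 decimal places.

0.375

For each hypothesis, P(data | H) works out to: P(data | box A) = (9/10)(9/10)(9/10) = 0.729; P(data | box B) = (4/5)(4/5)(4/5) = 0.512; P(data | box C) = (6/12)(6/12)(6/12) = 0.125.
Multiplying each by its prior: 1/3 · 0.729 = 0.243, 1/3 · 0.512 = 0.17067, 1/3 · 0.125 = 0.041667; summing to 0.45533.
Hence P(box B | data) = (0.17067) / (0.45533) = 0.37482.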